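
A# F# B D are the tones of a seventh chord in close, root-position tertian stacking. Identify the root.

B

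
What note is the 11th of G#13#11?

Root of G#13#11 = G♯. The 11th is an augmented 11th: G♯ up an augmented 11th → C𝄪.

C𝄪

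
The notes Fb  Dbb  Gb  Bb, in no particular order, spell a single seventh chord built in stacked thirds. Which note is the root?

Gb

Arranged so that each adjacent pair is a third by letter name: Gb – Bb – Dbb – Fb.
The bottom of that stack, Gb, is the root (this is Gb dominant seventh flat five).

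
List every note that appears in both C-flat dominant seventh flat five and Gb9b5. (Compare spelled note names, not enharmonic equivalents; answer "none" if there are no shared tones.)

none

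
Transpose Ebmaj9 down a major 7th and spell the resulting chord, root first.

Transposed root: Eb → Fb (major 7th down). So we spell Fb major ninth:
Fb — root
Ab — major 3rd
Cb — perfect 5th
Eb — major 7th
Gb — major 9th

Fb  Ab  Cb  Eb  Gb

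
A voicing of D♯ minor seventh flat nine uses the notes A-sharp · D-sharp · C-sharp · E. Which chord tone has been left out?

D♯ minor seventh flat nine = D-sharp, F-sharp, A-sharp, C-sharp, E. The voicing lacks the 3rd (minor 3rd), F-sharp.

F-sharp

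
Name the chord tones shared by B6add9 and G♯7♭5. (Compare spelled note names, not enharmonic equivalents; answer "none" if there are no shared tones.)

B6add9 = B, D#, F#, G#, C#.
G♯7♭5 = G#, B#, D, F#.
Shared: F#, G#.

F#, G#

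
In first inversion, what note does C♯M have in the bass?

E#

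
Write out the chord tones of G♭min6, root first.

Gb Bbb Db Eb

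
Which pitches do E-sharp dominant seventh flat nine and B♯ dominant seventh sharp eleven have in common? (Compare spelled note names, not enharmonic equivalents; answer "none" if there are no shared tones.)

B-sharp

E-sharp dominant seventh flat nine: E-sharp G-double-sharp B-sharp D-sharp F-sharp
B♯ dominant seventh sharp eleven: B-sharp D-double-sharp F-double-sharp A-sharp E-double-sharp
Common to both → B-sharp.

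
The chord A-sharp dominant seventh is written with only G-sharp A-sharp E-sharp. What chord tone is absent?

C-double-sharp

The full A-sharp dominant seventh chord is A-sharp, C-double-sharp, E-sharp, G-sharp.
Comparing with the voicing, the major 3rd (3rd) — C-double-sharp — is absent.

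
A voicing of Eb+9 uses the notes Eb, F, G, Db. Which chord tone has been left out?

The full Eb+9 chord is Eb, G, B, Db, F.
Comparing with the voicing, the augmented 5th (5th) — B — is absent.

B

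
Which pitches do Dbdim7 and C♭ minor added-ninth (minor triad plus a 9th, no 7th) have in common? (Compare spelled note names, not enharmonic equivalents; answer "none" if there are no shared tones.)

D♭

Dbdim7: D♭ F♭ A𝄫 C𝄫
C♭ minor added-ninth: C♭ E𝄫 G♭ D♭
Common to both → D♭.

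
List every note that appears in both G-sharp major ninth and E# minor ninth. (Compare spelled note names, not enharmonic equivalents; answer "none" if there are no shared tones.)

G-sharp major ninth = G-sharp, B-sharp, D-sharp, F-double-sharp, A-sharp.
E# minor ninth = E-sharp, G-sharp, B-sharp, D-sharp, F-double-sharp.
Shared: G-sharp, B-sharp, D-sharp, F-double-sharp.

G-sharp  B-sharp  D-sharp  F-double-sharp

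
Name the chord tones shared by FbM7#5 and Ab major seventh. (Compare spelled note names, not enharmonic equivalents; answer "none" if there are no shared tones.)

Ab C Eb

FbM7#5: Fb Ab C Eb
Ab major seventh: Ab C Eb G
Common to both → Ab, C, Eb.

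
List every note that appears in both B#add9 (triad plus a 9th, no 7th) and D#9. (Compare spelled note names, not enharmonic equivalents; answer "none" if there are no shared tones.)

F##

B#add9 = B#, D##, F##, C##.
D#9 = D#, F##, A#, C#, E#.
Shared: F##.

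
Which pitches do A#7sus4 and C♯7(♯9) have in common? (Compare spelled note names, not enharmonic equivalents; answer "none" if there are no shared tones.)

E#, G#

A#7sus4 = A#, D#, E#, G#.
C♯7(♯9) = C#, E#, G#, B, D##.
Shared: E#, G#.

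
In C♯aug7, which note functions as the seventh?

Root of C♯aug7 = C#. The 7th is a minor 7th: C# up a minor 7th → B.

B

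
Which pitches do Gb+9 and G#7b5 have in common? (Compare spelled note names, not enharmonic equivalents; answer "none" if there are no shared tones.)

D

Gb+9 = Gb, Bb, D, Fb, Ab.
G#7b5 = G#, B#, D, F#.
Shared: D.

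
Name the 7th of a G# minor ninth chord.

G# minor ninth is built on G#; its 7th is a minor 7th above the root.
A seventh above G uses the letter F, and the minor 7th above G# is F#.

F#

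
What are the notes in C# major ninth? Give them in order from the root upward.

C# – E# – G# – B# – D#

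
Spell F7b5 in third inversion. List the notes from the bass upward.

In root position, F7b5 is F–A–Cb–Eb.
Third inversion puts the seventh (Eb) in the bass.

Eb, F, A, Cb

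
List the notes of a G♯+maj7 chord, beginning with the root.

G#  B#  D##  F##

G♯+maj7: augmented major seventh on G#.
- root: G#
- major 3rd: B#
- augmented 5th: D##
- major 7th: F##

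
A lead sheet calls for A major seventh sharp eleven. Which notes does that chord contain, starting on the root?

A C-sharp E G-sharp D-sharp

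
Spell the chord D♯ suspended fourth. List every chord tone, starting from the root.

D♯ G♯ A♯

D♯ suspended fourth is a suspended fourth built on D♯.
Root: D♯
Perfect 4th (4th): G♯
Perfect 5th (5th): A♯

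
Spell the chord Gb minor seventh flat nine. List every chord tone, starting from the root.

G-flat B-double-flat D-flat F-flat A-double-flat

Gb minor seventh flat nine is a minor seventh flat nine built on G-flat.
root → G-flat
3rd (minor 3rd) → B-double-flat
5th (perfect 5th) → D-flat
7th (minor 7th) → F-flat
9th (minor 9th) → A-double-flat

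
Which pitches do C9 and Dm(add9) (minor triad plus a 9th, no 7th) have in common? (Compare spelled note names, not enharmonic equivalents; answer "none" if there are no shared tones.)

E, D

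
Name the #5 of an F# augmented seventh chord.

C##

F# augmented seventh is built on F#; its 5th is an augmented 5th above the root.
A fifth above F uses the letter C, and the augmented 5th above F# is C##.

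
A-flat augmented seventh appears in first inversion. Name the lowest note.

A-flat augmented seventh = Ab–C–E–Gb. First inversion → third in the bass = C.

C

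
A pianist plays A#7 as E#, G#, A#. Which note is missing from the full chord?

The full A#7 chord is A#, C##, E#, G#.
Comparing with the voicing, the major 3rd (3rd) — C## — is absent.

C##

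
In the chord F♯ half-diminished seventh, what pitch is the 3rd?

Root of F♯ half-diminished seventh = F#. The 3rd is a minor 3rd: F# up a minor 3rd → A.

A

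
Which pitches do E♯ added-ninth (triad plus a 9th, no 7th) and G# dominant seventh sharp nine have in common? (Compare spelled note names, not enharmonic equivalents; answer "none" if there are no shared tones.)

B-sharp

E♯ added-ninth: E-sharp G-double-sharp B-sharp F-double-sharp
G# dominant seventh sharp nine: G-sharp B-sharp D-sharp F-sharp A-double-sharp
Common to both → B-sharp.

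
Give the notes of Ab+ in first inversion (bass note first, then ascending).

C E Ab

In root position, Ab+ is Ab–C–E.
First inversion puts the third (C) in the bass.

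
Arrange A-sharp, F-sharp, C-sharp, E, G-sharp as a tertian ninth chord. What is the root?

Arranged so that each adjacent pair is a third by letter name: F-sharp – A-sharp – C-sharp – E – G-sharp.
The bottom of that stack, F-sharp, is the root (this is F-sharp dominant ninth).

F-sharp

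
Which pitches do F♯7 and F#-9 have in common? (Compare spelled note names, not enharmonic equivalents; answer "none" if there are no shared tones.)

F♯7: F# A# C# E
F#-9: F# A C# E G#
Common to both → F#, C#, E.

F# – C# – E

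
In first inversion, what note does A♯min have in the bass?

A♯min in root position is A#–C#–E#.
First inversion places the third in the bass, which is C#.

C#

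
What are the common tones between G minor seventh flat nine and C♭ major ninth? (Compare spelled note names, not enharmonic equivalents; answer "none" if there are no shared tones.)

G minor seventh flat nine = G, B-flat, D, F, A-flat.
C♭ major ninth = C-flat, E-flat, G-flat, B-flat, D-flat.
Shared: B-flat.

B-flat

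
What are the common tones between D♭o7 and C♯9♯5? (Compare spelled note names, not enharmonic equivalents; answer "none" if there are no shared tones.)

D♭o7: Db Fb Abb Cbb
C♯9♯5: C# E# G## B D#
Common to both → none.

none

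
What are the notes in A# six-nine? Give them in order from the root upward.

Root A♯, quality six-nine:
Root: A♯
Major 3rd (3rd): C𝄪
Perfect 5th (5th): E♯
Major 6th (6th): F𝄪
Major 9th (9th): B♯

A♯, C𝄪, E♯, F𝄪, B♯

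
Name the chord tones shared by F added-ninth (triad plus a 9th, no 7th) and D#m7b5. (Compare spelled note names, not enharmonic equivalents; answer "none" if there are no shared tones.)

F added-ninth: F A C G
D#m7b5: D# F# A C#
Common to both → A.

A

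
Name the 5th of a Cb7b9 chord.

Cb7b9 is built on C♭; its 5th is a perfect 5th above the root.
A fifth above C uses the letter G, and the perfect 5th above C♭ is G♭.

G♭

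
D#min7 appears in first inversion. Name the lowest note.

D#min7 in root position is D#–F#–A#–C#.
First inversion places the third in the bass, which is F#.

F#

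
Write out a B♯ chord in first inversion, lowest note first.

B♯ = B#–D##–F##; first inversion → third (D##) lowest.

D##, F##, B#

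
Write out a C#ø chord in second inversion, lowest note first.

In root position, C#ø is C#–E–G–B.
Second inversion puts the fifth (G) in the bass.

G – B – C# – E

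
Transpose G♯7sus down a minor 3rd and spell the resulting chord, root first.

Transposed root: G# → E# (minor 3rd down). So we spell E# dominant seventh suspended fourth:
- root: E#
- perfect 4th: A#
- perfect 5th: B#
- minor 7th: D#

E#  A#  B#  D#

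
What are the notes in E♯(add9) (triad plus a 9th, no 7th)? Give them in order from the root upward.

E♯, G𝄪, B♯, F𝄪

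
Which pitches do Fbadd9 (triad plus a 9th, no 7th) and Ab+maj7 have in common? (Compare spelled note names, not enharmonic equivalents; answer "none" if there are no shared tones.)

Ab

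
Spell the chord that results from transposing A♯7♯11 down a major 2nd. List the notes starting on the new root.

G# – B# – D# – F# – C##

A# down a major 2nd → G#. New chord: G# dominant seventh sharp eleven.
Root: G#
Major 3rd (3rd): B#
Perfect 5th (5th): D#
Minor 7th (7th): F#
Augmented 11th (11th): C##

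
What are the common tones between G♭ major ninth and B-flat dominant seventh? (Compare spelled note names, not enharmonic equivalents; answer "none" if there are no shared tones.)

G♭ major ninth = G-flat, B-flat, D-flat, F, A-flat.
B-flat dominant seventh = B-flat, D, F, A-flat.
Shared: B-flat, F, A-flat.

B-flat F A-flat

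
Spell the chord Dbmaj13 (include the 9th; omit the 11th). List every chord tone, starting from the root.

D♭, F, A♭, C, E♭, B♭

Dbmaj13 is a major thirteenth built on D♭.
root → D♭
3rd (major 3rd) → F
5th (perfect 5th) → A♭
7th (major 7th) → C
9th (major 9th) → E♭
13th (major 13th) → B♭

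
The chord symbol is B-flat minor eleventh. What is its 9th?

C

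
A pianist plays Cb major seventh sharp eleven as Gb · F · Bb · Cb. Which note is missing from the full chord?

Eb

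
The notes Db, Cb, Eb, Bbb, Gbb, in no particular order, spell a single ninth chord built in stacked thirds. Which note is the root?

Cb

Stacking in thirds gives Cb – Eb – Gbb – Bbb – Db, so Cb is the root — Cb dominant ninth flat five.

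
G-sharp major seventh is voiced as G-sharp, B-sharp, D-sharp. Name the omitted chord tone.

F-double-sharp

G-sharp major seventh = G-sharp, B-sharp, D-sharp, F-double-sharp. The voicing lacks the 7th (major 7th), F-double-sharp.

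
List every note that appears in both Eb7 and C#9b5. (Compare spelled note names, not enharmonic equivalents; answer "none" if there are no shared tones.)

Eb7: Eb G Bb Db
C#9b5: C# E# G B D#
Common to both → G.

G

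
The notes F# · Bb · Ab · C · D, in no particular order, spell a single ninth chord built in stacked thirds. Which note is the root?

Bb

Stacking in thirds gives Bb – D – F# – Ab – C, so Bb is the root — Bb dominant ninth sharp five.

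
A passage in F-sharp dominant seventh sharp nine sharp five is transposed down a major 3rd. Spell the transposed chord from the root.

D  F♯  A♯  C  E♯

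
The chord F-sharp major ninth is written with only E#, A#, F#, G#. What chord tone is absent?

F-sharp major ninth = F#, A#, C#, E#, G#. The voicing lacks the 5th (perfect 5th), C#.

C#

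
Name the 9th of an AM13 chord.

Root of AM13 = A. The 9th is a major 9th: A up a major 9th → B.

B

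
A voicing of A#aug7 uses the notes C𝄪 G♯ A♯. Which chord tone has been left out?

E𝄪

A#aug7 = A♯, C𝄪, E𝄪, G♯. The voicing lacks the 5th (augmented 5th), E𝄪.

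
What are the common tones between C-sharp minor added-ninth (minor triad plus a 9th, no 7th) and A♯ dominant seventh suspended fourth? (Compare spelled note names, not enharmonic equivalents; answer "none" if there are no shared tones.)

G#, D#

C-sharp minor added-ninth = C#, E, G#, D#.
A♯ dominant seventh suspended fourth = A#, D#, E#, G#.
Shared: G#, D#.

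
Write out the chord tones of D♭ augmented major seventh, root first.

D♭ augmented major seventh is an augmented major seventh built on D-flat.
D-flat — root
F — major 3rd
A — augmented 5th
C — major 7th

D-flat, F, A, C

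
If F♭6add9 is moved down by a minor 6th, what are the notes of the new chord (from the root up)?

A♭, C, E♭, F, B♭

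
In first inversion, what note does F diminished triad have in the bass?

A-flat

F diminished triad = F–A-flat–C-flat. First inversion → third in the bass = A-flat.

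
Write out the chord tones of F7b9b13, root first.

F7b9b13 is a dominant seventh flat nine flat thirteen built on F.
- root: F
- major 3rd: A
- perfect 5th: C
- minor 7th: Eb
- minor 9th: Gb
- minor 13th: Db

F, A, C, Eb, Gb, Db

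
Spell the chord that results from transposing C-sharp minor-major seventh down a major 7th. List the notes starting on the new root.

D – F – A – C♯

C♯ down a major 7th → D. New chord: D minor-major seventh.
D — root
F — minor 3rd
A — perfect 5th
C♯ — major 7th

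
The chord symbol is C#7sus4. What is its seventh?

B

C#7sus4 is built on C#; its 7th is a minor 7th above the root.
A seventh above C uses the letter B, and the minor 7th above C# is B.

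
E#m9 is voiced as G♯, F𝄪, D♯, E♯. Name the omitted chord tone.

B♯

E#m9 = E♯, G♯, B♯, D♯, F𝄪. The voicing lacks the 5th (perfect 5th), B♯.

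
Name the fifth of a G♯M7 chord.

D#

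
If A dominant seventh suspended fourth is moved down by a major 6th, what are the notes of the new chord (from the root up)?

C  F  G  B-flat

A down a major 6th → C. New chord: C dominant seventh suspended fourth.
root → C
4th (perfect 4th) → F
5th (perfect 5th) → G
7th (minor 7th) → B-flat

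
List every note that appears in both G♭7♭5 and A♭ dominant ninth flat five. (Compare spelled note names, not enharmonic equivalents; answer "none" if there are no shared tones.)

Gb  Bb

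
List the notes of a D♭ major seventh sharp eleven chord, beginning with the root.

Root D♭, quality major seventh sharp eleven:
root → D♭
3rd (major 3rd) → F
5th (perfect 5th) → A♭
7th (major 7th) → C
11th (augmented 11th) → G

D♭, F, A♭, C, G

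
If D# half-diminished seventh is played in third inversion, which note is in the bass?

C-sharp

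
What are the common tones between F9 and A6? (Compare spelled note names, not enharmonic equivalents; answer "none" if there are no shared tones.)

F9 = F, A, C, E♭, G.
A6 = A, C♯, E, F♯.
Shared: A.

A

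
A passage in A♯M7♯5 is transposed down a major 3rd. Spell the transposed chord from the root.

F#, A#, C##, E#

A# down a major 3rd → F#. New chord: F# augmented major seventh.
- root: F#
- major 3rd: A#
- augmented 5th: C##
- major 7th: E#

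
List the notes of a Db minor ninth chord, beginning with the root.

Db minor ninth is a minor ninth built on D-flat.
D-flat — root
F-flat — minor 3rd
A-flat — perfect 5th
C-flat — minor 7th
E-flat — major 9th

D-flat F-flat A-flat C-flat E-flat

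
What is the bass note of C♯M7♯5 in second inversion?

G𝄪

C♯M7♯5 in root position is C♯–E♯–G𝄪–B♯.
Second inversion places the fifth in the bass, which is G𝄪.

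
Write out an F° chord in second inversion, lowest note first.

In root position, F° is F–A♭–C♭.
Second inversion puts the fifth (C♭) in the bass.

C♭  F  A♭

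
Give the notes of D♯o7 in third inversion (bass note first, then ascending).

C, D♯, F♯, A

D♯o7 = D♯–F♯–A–C; third inversion → seventh (C) lowest.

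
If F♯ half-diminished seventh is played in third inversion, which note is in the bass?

F♯ half-diminished seventh in root position is F-sharp–A–C–E.
Third inversion places the seventh in the bass, which is E.

E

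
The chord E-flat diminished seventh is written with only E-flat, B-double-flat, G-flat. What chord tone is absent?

D-double-flat

E-flat diminished seventh = E-flat, G-flat, B-double-flat, D-double-flat. The voicing lacks the 7th (diminished 7th), D-double-flat.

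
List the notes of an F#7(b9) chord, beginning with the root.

Root F#, quality dominant seventh flat nine:
F# — root
A# — major 3rd
C# — perfect 5th
E — minor 7th
G — minor 9th

F#, A#, C#, E, G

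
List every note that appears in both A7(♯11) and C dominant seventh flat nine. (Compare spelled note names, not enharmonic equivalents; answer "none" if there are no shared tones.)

E – G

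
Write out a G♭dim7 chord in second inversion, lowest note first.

Dbb, Fbb, Gb, Bbb

G♭dim7 = Gb–Bbb–Dbb–Fbb; second inversion → fifth (Dbb) lowest.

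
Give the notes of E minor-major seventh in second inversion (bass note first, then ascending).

E minor-major seventh = E–G–B–D#; second inversion → fifth (B) lowest.

B, D#, E, G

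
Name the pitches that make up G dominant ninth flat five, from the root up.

G, B, D♭, F, A

G dominant ninth flat five: dominant ninth flat five on G.
Root: G
Major 3rd (3rd): B
Diminished 5th (5th): D♭
Minor 7th (7th): F
Major 9th (9th): A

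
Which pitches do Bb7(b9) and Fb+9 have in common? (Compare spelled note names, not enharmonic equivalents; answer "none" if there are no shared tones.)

A♭

Bb7(b9) = B♭, D, F, A♭, C♭.
Fb+9 = F♭, A♭, C, E𝄫, G♭.
Shared: A♭.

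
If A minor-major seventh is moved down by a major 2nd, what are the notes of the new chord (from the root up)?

G, Bb, D, F#

A major 2nd down from A is G, so the new chord is G minor-major seventh.
root → G
3rd (minor 3rd) → Bb
5th (perfect 5th) → D
7th (major 7th) → F#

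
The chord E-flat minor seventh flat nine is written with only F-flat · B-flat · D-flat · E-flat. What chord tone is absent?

G-flat

The full E-flat minor seventh flat nine chord is E-flat, G-flat, B-flat, D-flat, F-flat.
Comparing with the voicing, the minor 3rd (3rd) — G-flat — is absent.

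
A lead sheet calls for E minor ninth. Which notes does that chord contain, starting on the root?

E minor ninth: minor ninth on E.
E — root
G — minor 3rd
B — perfect 5th
D — minor 7th
F♯ — major 9th

E  G  B  D  F♯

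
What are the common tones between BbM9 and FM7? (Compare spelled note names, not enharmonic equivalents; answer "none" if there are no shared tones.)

F A C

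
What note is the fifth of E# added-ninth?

B-sharp

Root of E# added-ninth = E-sharp. The 5th is a perfect 5th: E-sharp up a perfect 5th → B-sharp.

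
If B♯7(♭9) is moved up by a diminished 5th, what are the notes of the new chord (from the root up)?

Transposed root: B# → F# (diminished 5th up). So we spell F# dominant seventh flat nine:
- root: F#
- major 3rd: A#
- perfect 5th: C#
- minor 7th: E
- minor 9th: G

F#, A#, C#, E, G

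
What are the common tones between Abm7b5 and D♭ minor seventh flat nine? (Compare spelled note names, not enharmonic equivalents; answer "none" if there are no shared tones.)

Ab  Cb  Ebb

Abm7b5: Ab Cb Ebb Gb
D♭ minor seventh flat nine: Db Fb Ab Cb Ebb
Common to both → Ab, Cb, Ebb.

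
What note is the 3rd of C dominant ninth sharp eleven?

E

Root of C dominant ninth sharp eleven = C. The 3rd is a major 3rd: C up a major 3rd → E.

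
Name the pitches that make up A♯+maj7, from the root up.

Root A♯, quality augmented major seventh:
- root: A♯
- major 3rd: C𝄪
- augmented 5th: E𝄪
- major 7th: G𝄪

A♯, C𝄪, E𝄪, G𝄪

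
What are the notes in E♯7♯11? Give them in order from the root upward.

E♯7♯11 is a dominant seventh sharp eleven built on E#.
root → E#
3rd (major 3rd) → G##
5th (perfect 5th) → B#
7th (minor 7th) → D#
11th (augmented 11th) → A##

E# – G## – B# – D# – A##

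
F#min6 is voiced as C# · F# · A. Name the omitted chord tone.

D#

The full F#min6 chord is F#, A, C#, D#.
Comparing with the voicing, the major 6th (6th) — D# — is absent.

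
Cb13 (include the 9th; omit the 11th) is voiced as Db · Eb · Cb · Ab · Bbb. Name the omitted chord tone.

Gb

The full Cb13 chord is Cb, Eb, Gb, Bbb, Db, Ab.
Comparing with the voicing, the perfect 5th (5th) — Gb — is absent.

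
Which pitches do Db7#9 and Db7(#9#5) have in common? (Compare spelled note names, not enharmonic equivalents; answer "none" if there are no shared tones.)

Db7#9 = Db, F, Ab, Cb, E.
Db7(#9#5) = Db, F, A, Cb, E.
Shared: Db, F, Cb, E.

Db F Cb E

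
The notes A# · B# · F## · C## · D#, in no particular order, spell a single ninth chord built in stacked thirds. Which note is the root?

Stacking in thirds gives B# – D# – F## – A# – C##, so B# is the root — B# minor ninth.

B#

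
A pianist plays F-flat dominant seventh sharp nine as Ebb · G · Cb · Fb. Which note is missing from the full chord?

Ab

F-flat dominant seventh sharp nine = Fb, Ab, Cb, Ebb, G. The voicing lacks the 3rd (major 3rd), Ab.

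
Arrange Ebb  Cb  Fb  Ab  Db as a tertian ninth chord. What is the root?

Db

Arranged so that each adjacent pair is a third by letter name: Db – Fb – Ab – Cb – Ebb.
The bottom of that stack, Db, is the root (this is Db minor seventh flat nine).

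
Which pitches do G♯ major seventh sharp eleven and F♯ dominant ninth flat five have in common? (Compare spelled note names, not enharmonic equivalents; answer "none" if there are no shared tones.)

G♯

G♯ major seventh sharp eleven = G♯, B♯, D♯, F𝄪, C𝄪.
F♯ dominant ninth flat five = F♯, A♯, C, E, G♯.
Shared: G♯.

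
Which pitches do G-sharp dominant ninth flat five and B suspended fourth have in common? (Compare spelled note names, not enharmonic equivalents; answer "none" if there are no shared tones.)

G-sharp dominant ninth flat five = G#, B#, D, F#, A#.
B suspended fourth = B, E, F#.
Shared: F#.

F#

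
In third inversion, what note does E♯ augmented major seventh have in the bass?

E♯ augmented major seventh = E-sharp–G-double-sharp–B-double-sharp–D-double-sharp. Third inversion → seventh in the bass = D-double-sharp.

D-double-sharp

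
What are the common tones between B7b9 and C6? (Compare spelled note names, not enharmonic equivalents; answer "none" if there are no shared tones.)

B7b9 = B, D#, F#, A, C.
C6 = C, E, G, A.
Shared: A, C.

A – C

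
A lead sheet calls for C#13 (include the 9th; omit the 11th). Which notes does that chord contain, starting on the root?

C# E# G# B D# A#

Root C#, quality dominant thirteenth:
Root: C#
Major 3rd (3rd): E#
Perfect 5th (5th): G#
Minor 7th (7th): B
Major 9th (9th): D#
Major 13th (13th): A#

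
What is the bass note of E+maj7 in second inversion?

E+maj7 = E–G#–B#–D#. Second inversion → fifth in the bass = B#.

B#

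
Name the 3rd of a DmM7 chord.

Root of DmM7 = D. The 3rd is a minor 3rd: D up a minor 3rd → F.

F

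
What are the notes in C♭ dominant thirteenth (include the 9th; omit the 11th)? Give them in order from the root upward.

Root C-flat, quality dominant thirteenth:
- root: C-flat
- major 3rd: E-flat
- perfect 5th: G-flat
- minor 7th: B-double-flat
- major 9th: D-flat
- major 13th: A-flat

C-flat  E-flat  G-flat  B-double-flat  D-flat  A-flat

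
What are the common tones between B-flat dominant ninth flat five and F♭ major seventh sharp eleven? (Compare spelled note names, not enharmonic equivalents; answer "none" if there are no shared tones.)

B♭  F♭  A♭

B-flat dominant ninth flat five: B♭ D F♭ A♭ C
F♭ major seventh sharp eleven: F♭ A♭ C♭ E♭ B♭
Common to both → B♭, F♭, A♭.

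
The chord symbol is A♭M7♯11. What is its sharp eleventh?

D

Root of A♭M7♯11 = Ab. The 11th is an augmented 11th: Ab up an augmented 11th → D.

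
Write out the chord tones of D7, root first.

D, F♯, A, C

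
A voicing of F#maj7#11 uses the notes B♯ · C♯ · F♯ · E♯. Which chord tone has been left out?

A♯

The full F#maj7#11 chord is F♯, A♯, C♯, E♯, B♯.
Comparing with the voicing, the major 3rd (3rd) — A♯ — is absent.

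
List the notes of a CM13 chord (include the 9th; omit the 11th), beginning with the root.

C, E, G, B, D, A

CM13 is a major thirteenth built on C.
Root: C
Major 3rd (3rd): E
Perfect 5th (5th): G
Major 7th (7th): B
Major 9th (9th): D
Major 13th (13th): A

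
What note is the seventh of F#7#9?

E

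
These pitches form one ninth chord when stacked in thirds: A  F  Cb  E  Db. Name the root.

Db

Arranged so that each adjacent pair is a third by letter name: Db – F – A – Cb – E.
The bottom of that stack, Db, is the root (this is Db dominant seventh sharp nine sharp five).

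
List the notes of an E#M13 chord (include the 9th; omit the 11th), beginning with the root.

Root E#, quality major thirteenth:
Root: E#
Major 3rd (3rd): G##
Perfect 5th (5th): B#
Major 7th (7th): D##
Major 9th (9th): F##
Major 13th (13th): C##

E#  G##  B#  D##  F##  C##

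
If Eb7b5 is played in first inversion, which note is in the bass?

G

Eb7b5 in root position is Eb–G–Bbb–Db.
First inversion places the third in the bass, which is G.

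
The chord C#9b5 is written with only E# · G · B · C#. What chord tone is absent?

The full C#9b5 chord is C#, E#, G, B, D#.
Comparing with the voicing, the major 9th (9th) — D# — is absent.

D#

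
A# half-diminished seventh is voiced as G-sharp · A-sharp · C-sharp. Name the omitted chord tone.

The full A# half-diminished seventh chord is A-sharp, C-sharp, E, G-sharp.
Comparing with the voicing, the diminished 5th (5th) — E — is absent.

E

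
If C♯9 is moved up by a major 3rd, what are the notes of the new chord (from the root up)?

E#  G##  B#  D#  F##

Transposed root: C# → E# (major 3rd up). So we spell E# dominant ninth:
E# — root
G## — major 3rd
B# — perfect 5th
D# — minor 7th
F## — major 9th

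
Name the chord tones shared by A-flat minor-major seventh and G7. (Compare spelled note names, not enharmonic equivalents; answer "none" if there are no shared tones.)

A-flat minor-major seventh = Ab, Cb, Eb, G.
G7 = G, B, D, F.
Shared: G.

G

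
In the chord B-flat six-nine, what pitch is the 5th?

Root of B-flat six-nine = B-flat. The 5th is a perfect 5th: B-flat up a perfect 5th → F.

F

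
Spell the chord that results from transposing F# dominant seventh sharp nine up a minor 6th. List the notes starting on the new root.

D F-sharp A C E-sharp

Transposed root: F-sharp → D (minor 6th up). So we spell D dominant seventh sharp nine:
Root: D
Major 3rd (3rd): F-sharp
Perfect 5th (5th): A
Minor 7th (7th): C
Augmented 9th (9th): E-sharp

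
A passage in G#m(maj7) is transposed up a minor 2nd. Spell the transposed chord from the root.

A, C, E, G#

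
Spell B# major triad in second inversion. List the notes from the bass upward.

F## B# D##

B# major triad = B#–D##–F##; second inversion → fifth (F##) lowest.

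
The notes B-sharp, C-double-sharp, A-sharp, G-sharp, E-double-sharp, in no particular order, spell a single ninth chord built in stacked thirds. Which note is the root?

Stacking in thirds gives A-sharp – C-double-sharp – E-double-sharp – G-sharp – B-sharp, so A-sharp is the root — A-sharp dominant ninth sharp five.

A-sharp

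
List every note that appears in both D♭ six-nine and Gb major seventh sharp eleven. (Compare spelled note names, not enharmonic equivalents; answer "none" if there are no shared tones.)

D-flat F B-flat

D♭ six-nine = D-flat, F, A-flat, B-flat, E-flat.
Gb major seventh sharp eleven = G-flat, B-flat, D-flat, F, C.
Shared: D-flat, F, B-flat.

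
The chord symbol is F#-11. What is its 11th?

B

F#-11 is built on F#; its 11th is a perfect 11th above the root.
A fourth above F uses the letter B, and the perfect 11th above F# is B.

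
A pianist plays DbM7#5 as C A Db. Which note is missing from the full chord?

F

DbM7#5 = Db, F, A, C. The voicing lacks the 3rd (major 3rd), F.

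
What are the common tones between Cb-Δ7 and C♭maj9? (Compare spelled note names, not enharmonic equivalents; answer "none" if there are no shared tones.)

Cb – Gb – Bb

Cb-Δ7: Cb Ebb Gb Bb
C♭maj9: Cb Eb Gb Bb Db
Common to both → Cb, Gb, Bb.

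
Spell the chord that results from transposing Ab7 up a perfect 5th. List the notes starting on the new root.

Eb, G, Bb, Db

A perfect 5th up from Ab is Eb, so the new chord is Eb dominant seventh.
Eb — root
G — major 3rd
Bb — perfect 5th
Db — minor 7th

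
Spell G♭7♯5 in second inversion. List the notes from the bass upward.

G♭7♯5 = G♭–B♭–D–F♭; second inversion → fifth (D) lowest.

D, F♭, G♭, B♭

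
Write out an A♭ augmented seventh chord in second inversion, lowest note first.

E – G-flat – A-flat – C

In root position, A♭ augmented seventh is A-flat–C–E–G-flat.
Second inversion puts the fifth (E) in the bass.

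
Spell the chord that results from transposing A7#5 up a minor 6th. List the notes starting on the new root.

A up a minor 6th → F. New chord: F augmented seventh.
root → F
3rd (major 3rd) → A
5th (augmented 5th) → C#
7th (minor 7th) → Eb

F, A, C#, Eb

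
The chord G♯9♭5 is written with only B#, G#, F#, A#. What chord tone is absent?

D

The full G♯9♭5 chord is G#, B#, D, F#, A#.
Comparing with the voicing, the diminished 5th (5th) — D — is absent.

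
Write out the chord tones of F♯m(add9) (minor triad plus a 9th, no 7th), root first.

F♯m(add9): minor added-ninth on F♯.
F♯ — root
A — minor 3rd
C♯ — perfect 5th
G♯ — major 9th

F♯ – A – C♯ – G♯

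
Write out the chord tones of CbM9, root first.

C♭, E♭, G♭, B♭, D♭

CbM9 is a major ninth built on C♭.
- root: C♭
- major 3rd: E♭
- perfect 5th: G♭
- major 7th: B♭
- major 9th: D♭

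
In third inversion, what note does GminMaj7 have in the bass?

F#

GminMaj7 in root position is G–Bb–D–F#.
Third inversion places the seventh in the bass, which is F#.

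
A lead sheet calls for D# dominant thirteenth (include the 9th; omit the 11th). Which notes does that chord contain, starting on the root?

D-sharp  F-double-sharp  A-sharp  C-sharp  E-sharp  B-sharp

D# dominant thirteenth is a dominant thirteenth built on D-sharp.
Root: D-sharp
Major 3rd (3rd): F-double-sharp
Perfect 5th (5th): A-sharp
Minor 7th (7th): C-sharp
Major 9th (9th): E-sharp
Major 13th (13th): B-sharp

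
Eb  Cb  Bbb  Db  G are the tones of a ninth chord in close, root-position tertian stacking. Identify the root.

Cb

Stacking in thirds gives Cb – Eb – G – Bbb – Db, so Cb is the root — Cb dominant ninth sharp five.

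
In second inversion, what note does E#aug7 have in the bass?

B##

E#aug7 = E#–G##–B##–D#. Second inversion → fifth in the bass = B##.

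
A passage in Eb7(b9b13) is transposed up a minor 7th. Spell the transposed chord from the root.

Db, F, Ab, Cb, Ebb, Bbb

Eb up a minor 7th → Db. New chord: Db dominant seventh flat nine flat thirteen.
Root: Db
Major 3rd (3rd): F
Perfect 5th (5th): Ab
Minor 7th (7th): Cb
Minor 9th (9th): Ebb
Minor 13th (13th): Bbb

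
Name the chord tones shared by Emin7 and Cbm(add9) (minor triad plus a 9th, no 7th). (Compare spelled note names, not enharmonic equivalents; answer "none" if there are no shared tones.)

Emin7: E G B D
Cbm(add9): C♭ E𝄫 G♭ D♭
Common to both → none.

none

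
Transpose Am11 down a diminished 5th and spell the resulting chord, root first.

D♯  F♯  A♯  C♯  E♯  G♯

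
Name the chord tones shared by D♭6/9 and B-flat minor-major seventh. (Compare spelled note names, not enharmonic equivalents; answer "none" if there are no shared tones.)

Db, F, Bb

D♭6/9: Db F Ab Bb Eb
B-flat minor-major seventh: Bb Db F A
Common to both → Db, F, Bb.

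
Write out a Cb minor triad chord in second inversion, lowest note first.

Cb minor triad = Cb–Ebb–Gb; second inversion → fifth (Gb) lowest.

Gb Cb Ebb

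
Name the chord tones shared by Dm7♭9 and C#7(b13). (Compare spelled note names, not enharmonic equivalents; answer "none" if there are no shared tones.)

A

Dm7♭9 = D, F, A, C, Eb.
C#7(b13) = C#, E#, G#, B, A.
Shared: A.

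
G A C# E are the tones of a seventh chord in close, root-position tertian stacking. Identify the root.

A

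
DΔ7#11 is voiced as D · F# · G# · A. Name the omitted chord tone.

C#

The full DΔ7#11 chord is D, F#, A, C#, G#.
Comparing with the voicing, the major 7th (7th) — C# — is absent.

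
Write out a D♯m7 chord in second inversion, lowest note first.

D♯m7 = D#–F#–A#–C#; second inversion → fifth (A#) lowest.

A#, C#, D#, F#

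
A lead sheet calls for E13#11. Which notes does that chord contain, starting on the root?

Root E, quality dominant thirteenth sharp eleven:
root → E
3rd (major 3rd) → G#
5th (perfect 5th) → B
7th (minor 7th) → D
9th (major 9th) → F#
11th (augmented 11th) → A#
13th (major 13th) → C#

E, G#, B, D, F#, A#, C#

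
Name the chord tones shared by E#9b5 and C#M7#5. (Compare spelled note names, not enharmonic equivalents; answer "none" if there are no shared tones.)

E# G##

E#9b5 = E#, G##, B, D#, F##.
C#M7#5 = C#, E#, G##, B#.
Shared: E#, G##.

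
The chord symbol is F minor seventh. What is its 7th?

E-flat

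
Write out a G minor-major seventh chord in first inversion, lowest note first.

Bb, D, F#, G

G minor-major seventh = G–Bb–D–F#; first inversion → third (Bb) lowest.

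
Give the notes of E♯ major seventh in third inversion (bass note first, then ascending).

D-double-sharp, E-sharp, G-double-sharp, B-sharp

In root position, E♯ major seventh is E-sharp–G-double-sharp–B-sharp–D-double-sharp.
Third inversion puts the seventh (D-double-sharp) in the bass.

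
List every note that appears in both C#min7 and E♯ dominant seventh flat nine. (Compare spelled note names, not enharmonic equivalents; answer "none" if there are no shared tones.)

C#min7 = C#, E, G#, B.
E♯ dominant seventh flat nine = E#, G##, B#, D#, F#.
Shared: none.

none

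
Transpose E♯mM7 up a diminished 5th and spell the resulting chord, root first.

B  D  F♯  A♯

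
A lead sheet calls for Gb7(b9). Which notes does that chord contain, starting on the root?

Gb7(b9): dominant seventh flat nine on G♭.
G♭ — root
B♭ — major 3rd
D♭ — perfect 5th
F♭ — minor 7th
A𝄫 — minor 9th

G♭, B♭, D♭, F♭, A𝄫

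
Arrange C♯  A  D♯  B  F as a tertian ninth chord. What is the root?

Arranged so that each adjacent pair is a third by letter name: B – D♯ – F – A – C♯.
The bottom of that stack, B, is the root (this is B dominant ninth flat five).

B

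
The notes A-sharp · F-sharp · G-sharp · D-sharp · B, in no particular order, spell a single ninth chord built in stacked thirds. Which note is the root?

G-sharp

Stacking in thirds gives G-sharp – B – D-sharp – F-sharp – A-sharp, so G-sharp is the root — G-sharp minor ninth.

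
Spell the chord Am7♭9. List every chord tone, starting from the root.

Am7♭9: minor seventh flat nine on A.
- root: A
- minor 3rd: C
- perfect 5th: E
- minor 7th: G
- minor 9th: B♭

A, C, E, G, B♭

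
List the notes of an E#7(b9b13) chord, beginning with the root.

E# G## B# D# F# C#

E#7(b9b13): dominant seventh flat nine flat thirteen on E#.
- root: E#
- major 3rd: G##
- perfect 5th: B#
- minor 7th: D#
- minor 9th: F#
- minor 13th: C#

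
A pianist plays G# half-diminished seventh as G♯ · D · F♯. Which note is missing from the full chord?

G# half-diminished seventh = G♯, B, D, F♯. The voicing lacks the 3rd (minor 3rd), B.

B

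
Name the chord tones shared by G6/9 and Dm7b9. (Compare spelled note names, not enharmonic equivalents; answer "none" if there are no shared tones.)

G6/9 = G, B, D, E, A.
Dm7b9 = D, F, A, C, Eb.
Shared: D, A.

D  A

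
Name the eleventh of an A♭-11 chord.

A♭-11 is built on Ab; its 11th is a perfect 11th above the root.
A fourth above A uses the letter D, and the perfect 11th above Ab is Db.

Db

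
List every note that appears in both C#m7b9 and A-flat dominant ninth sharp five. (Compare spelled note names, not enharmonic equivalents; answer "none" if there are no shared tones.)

C#m7b9 = C♯, E, G♯, B, D.
A-flat dominant ninth sharp five = A♭, C, E, G♭, B♭.
Shared: E.

E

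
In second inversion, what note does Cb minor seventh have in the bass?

G♭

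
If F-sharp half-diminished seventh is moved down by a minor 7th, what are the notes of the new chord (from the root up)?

A minor 7th down from F-sharp is G-sharp, so the new chord is G-sharp half-diminished seventh.
Root: G-sharp
Minor 3rd (3rd): B
Diminished 5th (5th): D
Minor 7th (7th): F-sharp

G-sharp, B, D, F-sharp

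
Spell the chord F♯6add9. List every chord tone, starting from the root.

F♯6add9: six-nine on F♯.
Root: F♯
Major 3rd (3rd): A♯
Perfect 5th (5th): C♯
Major 6th (6th): D♯
Major 9th (9th): G♯

F♯, A♯, C♯, D♯, G♯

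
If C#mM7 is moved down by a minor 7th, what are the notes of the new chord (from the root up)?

A minor 7th down from C# is D#, so the new chord is D# minor-major seventh.
Root: D#
Minor 3rd (3rd): F#
Perfect 5th (5th): A#
Major 7th (7th): C##

D# – F# – A# – C##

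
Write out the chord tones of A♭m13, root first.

Ab  Cb  Eb  Gb  Bb  Db  F

A♭m13: minor thirteenth on Ab.
Root: Ab
Minor 3rd (3rd): Cb
Perfect 5th (5th): Eb
Minor 7th (7th): Gb
Major 9th (9th): Bb
Perfect 11th (11th): Db
Major 13th (13th): F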